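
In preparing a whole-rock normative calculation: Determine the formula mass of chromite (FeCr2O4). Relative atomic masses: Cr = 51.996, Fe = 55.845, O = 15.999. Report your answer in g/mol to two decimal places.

The formula mass is the sum 1(55.845) + 2(51.996) + 4(15.999).

223.83 g/mol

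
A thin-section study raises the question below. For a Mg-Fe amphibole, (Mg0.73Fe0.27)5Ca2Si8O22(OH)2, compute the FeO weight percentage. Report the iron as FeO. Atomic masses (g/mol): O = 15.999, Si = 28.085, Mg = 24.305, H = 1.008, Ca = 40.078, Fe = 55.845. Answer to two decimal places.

11.34 wt%

M((Mg0.73Fe0.27)5Ca2Si8O22(OH)2) = 854.932 g/mol; M(FeO) = 71.844 g/mol.
Moles FeO per formula unit = 1.35 Fe ÷ 1 = 1.3500.
FeO fraction = (1.3500 × 71.844) / 854.932 = 96.989/854.932 = 0.1134.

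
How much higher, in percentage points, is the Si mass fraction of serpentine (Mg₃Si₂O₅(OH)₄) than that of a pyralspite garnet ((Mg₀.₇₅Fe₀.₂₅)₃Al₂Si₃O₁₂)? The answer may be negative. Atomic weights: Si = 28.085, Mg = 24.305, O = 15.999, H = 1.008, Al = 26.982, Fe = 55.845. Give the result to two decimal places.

0.53 percentage points

M(Mg₃Si₂O₅(OH)₄) = 277.108 g/mol, so wt% Si = 56.170/277.108 × 100 = 20.27%.
M((Mg₀.₇₅Fe₀.₂₅)₃Al₂Si₃O₁₂) = 426.777 g/mol, so wt% Si = 84.255/426.777 × 100 = 19.74%.
20.27 − 19.74 = 0.53 pp.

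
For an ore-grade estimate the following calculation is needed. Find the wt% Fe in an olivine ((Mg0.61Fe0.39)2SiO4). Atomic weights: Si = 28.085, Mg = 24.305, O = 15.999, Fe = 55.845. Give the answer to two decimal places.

Formula mass = 1.22×24.305 + 0.78×55.845 + 1×28.085 + 4×15.999 = 165.292 g/mol, of which 43.559 g is Fe.
So Fe makes up 43.559/165.292 = 0.2635 of the mass, i.e. 26.35%.

26.35 wt%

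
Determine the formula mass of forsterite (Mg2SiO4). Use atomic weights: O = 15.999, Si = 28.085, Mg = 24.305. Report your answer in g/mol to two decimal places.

The formula mass is the sum 2(24.305) + 1(28.085) + 4(15.999).

140.69 g/mol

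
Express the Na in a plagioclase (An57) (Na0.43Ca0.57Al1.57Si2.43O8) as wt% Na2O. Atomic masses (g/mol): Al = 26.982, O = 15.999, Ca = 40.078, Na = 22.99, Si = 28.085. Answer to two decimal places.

4.91 wt%

Formula mass = 271.330 g/mol.
0.43 Na → 0.2150 mol Na2O per formula unit; M(Na2O) = 61.979, so Na2O mass = 13.325 g.
13.325/271.330 × 100 = 4.91 wt%.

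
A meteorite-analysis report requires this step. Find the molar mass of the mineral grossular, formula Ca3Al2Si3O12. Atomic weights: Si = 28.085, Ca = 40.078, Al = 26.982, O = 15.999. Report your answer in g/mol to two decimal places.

Ca: 3 × 40.078 = 120.2340
Al: 2 × 26.982 = 53.9640
Si: 3 × 28.085 = 84.2550
O: 12 × 15.999 = 191.9880
Summing the contributions gives the formula mass.

450.44 g/mol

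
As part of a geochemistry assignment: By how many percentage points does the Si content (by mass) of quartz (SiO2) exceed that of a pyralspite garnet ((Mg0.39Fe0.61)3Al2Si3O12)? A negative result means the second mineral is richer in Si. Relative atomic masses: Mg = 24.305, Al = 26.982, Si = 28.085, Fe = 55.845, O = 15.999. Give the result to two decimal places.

Si in SiO2: molar mass 60.083 g/mol; 1×28.085 = 28.085 g → 46.74 wt%.
Si in (Mg0.39Fe0.61)3Al2Si3O12: molar mass 460.840 g/mol; 3×28.085 = 84.255 g → 18.28 wt%.
Difference = 46.74 − 18.28 = 28.46 percentage points.

28.46 percentage points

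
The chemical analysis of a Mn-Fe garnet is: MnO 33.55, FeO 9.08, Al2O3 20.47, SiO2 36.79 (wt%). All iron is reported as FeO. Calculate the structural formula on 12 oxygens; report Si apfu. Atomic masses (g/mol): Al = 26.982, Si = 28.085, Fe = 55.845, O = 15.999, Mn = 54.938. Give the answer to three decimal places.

3.028 Si apfu

MnO: 33.55/70.937 = 0.47295 mol → 0.47295 mol Mn, 0.47295 mol O.
FeO: 9.08/71.844 = 0.12638 mol → 0.12638 mol Fe, 0.12638 mol O.
Al2O3: 20.47/101.961 = 0.20076 mol → 0.40152 mol Al, 0.60228 mol O.
SiO2: 36.79/60.083 = 0.61232 mol → 0.61232 mol Si, 1.22464 mol O.
Total oxygen = 2.42625 mol. Normalization factor = 12/2.42625 = 4.94590.
Si per 12 O = 0.61232 × 4.94590 = 3.028.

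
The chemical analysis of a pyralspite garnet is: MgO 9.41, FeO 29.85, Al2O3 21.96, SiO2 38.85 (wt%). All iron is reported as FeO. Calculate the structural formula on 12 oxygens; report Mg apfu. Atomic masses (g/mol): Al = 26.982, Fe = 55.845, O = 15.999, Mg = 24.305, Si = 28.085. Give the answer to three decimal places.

MgO (M=40.304): mol = 0.23348; Mg = 0.23348, O = 0.23348.
FeO (M=71.844): mol = 0.41548; Fe = 0.41548, O = 0.41548.
Al2O3 (M=101.961): mol = 0.21538; Al = 0.43076, O = 0.64614.
SiO2 (M=60.083): mol = 0.64661; Si = 0.64661, O = 1.29322.
ΣO = 2.58832; factor = 12/ΣO = 4.63621.
Mg apfu = 0.23348 × 4.63621 = 1.082.

1.082 Mg apfu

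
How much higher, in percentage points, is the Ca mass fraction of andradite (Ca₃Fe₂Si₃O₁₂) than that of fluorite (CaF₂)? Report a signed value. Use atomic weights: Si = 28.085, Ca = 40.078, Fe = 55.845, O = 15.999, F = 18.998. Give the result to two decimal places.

Ca in Ca₃Fe₂Si₃O₁₂: molar mass 508.167 g/mol; 3×40.078 = 120.234 g → 23.66 wt%.
Ca in CaF₂: molar mass 78.074 g/mol; 1×40.078 = 40.078 g → 51.33 wt%.
Difference = 23.66 − 51.33 = -27.67 percentage points.

-27.67 percentage points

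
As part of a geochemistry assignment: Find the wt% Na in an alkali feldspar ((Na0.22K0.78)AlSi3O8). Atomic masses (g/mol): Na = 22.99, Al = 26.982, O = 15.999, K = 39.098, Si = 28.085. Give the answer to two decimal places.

Molar mass of (Na0.22K0.78)AlSi3O8: 0.22*22.99 + 0.78*39.098 + 1*26.982 + 3*28.085 + 8*15.999 = 274.783 g/mol.
Mass of Na per formula unit: 0.22 × 22.99 = 5.058 g.
Weight fraction Na = 5.058 / 274.783 = 0.0184.

1.84 mass %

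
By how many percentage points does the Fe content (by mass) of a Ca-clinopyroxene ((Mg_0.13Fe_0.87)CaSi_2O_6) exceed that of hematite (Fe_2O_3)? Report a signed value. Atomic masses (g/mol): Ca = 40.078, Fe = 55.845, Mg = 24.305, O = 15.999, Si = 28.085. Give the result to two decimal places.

M((Mg_0.13Fe_0.87)CaSi_2O_6) = 243.987 g/mol, so wt% Fe = 48.585/243.987 × 100 = 19.91%.
M(Fe_2O_3) = 159.687 g/mol, so wt% Fe = 111.690/159.687 × 100 = 69.94%.
19.91 − 69.94 = -50.03 pp.

-50.03 percentage points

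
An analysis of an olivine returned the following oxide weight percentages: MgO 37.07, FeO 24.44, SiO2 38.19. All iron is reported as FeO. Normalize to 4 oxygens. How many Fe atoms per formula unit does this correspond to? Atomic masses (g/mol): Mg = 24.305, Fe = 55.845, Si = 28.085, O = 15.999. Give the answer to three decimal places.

0.538 Fe apfu

37.07 wt% MgO ÷ 40.304 g/mol = 0.91976 mol, giving 0.91976 Mg and 0.91976 O.
24.44 wt% FeO ÷ 71.844 g/mol = 0.34018 mol, giving 0.34018 Fe and 0.34018 O.
38.19 wt% SiO2 ÷ 60.083 g/mol = 0.63562 mol, giving 0.63562 Si and 1.27124 O.
Oxygen sums to 2.53118; scaling by 4/2.53118 = 1.58029 puts the formula on 4 O.
Fe: 0.34018 × 1.58029 = 0.538 atoms per formula unit.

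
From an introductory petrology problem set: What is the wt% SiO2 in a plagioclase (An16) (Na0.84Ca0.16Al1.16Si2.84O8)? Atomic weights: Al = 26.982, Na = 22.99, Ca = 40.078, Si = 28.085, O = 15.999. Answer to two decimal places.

64.45 wt%

Molar mass of Na0.84Ca0.16Al1.16Si2.84O8 = 0.84×22.99 + 0.16×40.078 + 1.16×26.982 + 2.84×28.085 + 8×15.999 = 264.777 g/mol.
Each formula unit contains 2.84 Si, equivalent to 2.84/1 = 2.8400 mol SiO2.
M(SiO2) = 1×28.085 + 2×15.999 = 60.083 g/mol.
Mass of SiO2 per formula unit = 2.8400 × 60.083 = 170.636 g.
SiO2 wt% = 170.636 / 264.777 × 100 = 64.45%.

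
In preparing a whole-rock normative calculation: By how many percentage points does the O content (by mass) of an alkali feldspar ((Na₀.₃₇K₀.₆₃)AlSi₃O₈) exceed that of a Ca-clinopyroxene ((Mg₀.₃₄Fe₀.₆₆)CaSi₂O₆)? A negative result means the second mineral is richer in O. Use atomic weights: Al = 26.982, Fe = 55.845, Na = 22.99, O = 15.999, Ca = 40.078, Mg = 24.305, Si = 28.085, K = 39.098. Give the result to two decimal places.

O in (Na₀.₃₇K₀.₆₃)AlSi₃O₈: molar mass 272.367 g/mol; 8×15.999 = 127.992 g → 46.99 wt%.
O in (Mg₀.₃₄Fe₀.₆₆)CaSi₂O₆: molar mass 237.363 g/mol; 6×15.999 = 95.994 g → 40.44 wt%.
Difference = 46.99 − 40.44 = 6.55 percentage points.

6.55 percentage points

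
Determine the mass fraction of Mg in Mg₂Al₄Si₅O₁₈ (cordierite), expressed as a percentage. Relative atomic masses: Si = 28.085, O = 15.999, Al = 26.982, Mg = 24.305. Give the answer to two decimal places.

8.31 weight percent

M(Mg₂Al₄Si₅O₁₈) = 584.945 g/mol.
Mg contributes 2 × 24.305 = 48.610 g per mole.
48.610/584.945 = 0.0831 → 8.31%.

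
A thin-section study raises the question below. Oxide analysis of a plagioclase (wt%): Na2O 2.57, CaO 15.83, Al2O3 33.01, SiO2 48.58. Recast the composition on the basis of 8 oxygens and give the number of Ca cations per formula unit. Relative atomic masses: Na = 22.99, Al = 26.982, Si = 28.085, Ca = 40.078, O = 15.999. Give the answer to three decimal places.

0.775 Ca apfu

Na2O (M=61.979): mol = 0.04147; Na = 0.08294, O = 0.04147.
CaO (M=56.077): mol = 0.28229; Ca = 0.28229, O = 0.28229.
Al2O3 (M=101.961): mol = 0.32375; Al = 0.64750, O = 0.97125.
SiO2 (M=60.083): mol = 0.80855; Si = 0.80855, O = 1.61710.
ΣO = 2.91211; factor = 8/ΣO = 2.74715.
Ca apfu = 0.28229 × 2.74715 = 0.775.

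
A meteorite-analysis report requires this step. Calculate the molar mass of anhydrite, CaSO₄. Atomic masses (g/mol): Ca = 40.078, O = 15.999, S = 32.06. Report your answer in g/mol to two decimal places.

136.13 g/mol

Ca: 1 × 40.078 = 40.0780
S: 1 × 32.06 = 32.0600
O: 4 × 15.999 = 63.9960
Summing the contributions gives the formula mass.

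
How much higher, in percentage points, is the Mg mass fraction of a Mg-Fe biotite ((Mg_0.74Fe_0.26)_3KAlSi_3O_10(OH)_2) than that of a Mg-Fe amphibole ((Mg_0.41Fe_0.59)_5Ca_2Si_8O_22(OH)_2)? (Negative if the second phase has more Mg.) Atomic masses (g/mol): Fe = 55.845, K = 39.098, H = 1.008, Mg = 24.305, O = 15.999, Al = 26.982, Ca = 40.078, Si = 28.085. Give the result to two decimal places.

6.71 percentage points

First mineral: 53.957 g Mg in 441.855 g formula = 12.21 wt% Mg.
Second mineral: 49.825 g Mg in 905.396 g formula = 5.50 wt% Mg.
12.21% − 5.50% gives a difference of 6.71 percentage points.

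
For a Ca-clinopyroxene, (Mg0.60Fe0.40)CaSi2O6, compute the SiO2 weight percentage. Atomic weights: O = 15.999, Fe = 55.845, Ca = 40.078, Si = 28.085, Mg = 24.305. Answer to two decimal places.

Formula mass = 229.163 g/mol.
2 Si → 2.0000 mol SiO2 per formula unit; M(SiO2) = 60.083, so SiO2 mass = 120.166 g.
120.166/229.163 × 100 = 52.44 wt%.

52.44 wt%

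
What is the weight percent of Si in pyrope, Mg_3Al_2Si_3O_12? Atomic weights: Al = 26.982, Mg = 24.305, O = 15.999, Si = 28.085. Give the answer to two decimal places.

Molar mass of Mg_3Al_2Si_3O_12: 3·24.305 + 2·26.982 + 3·28.085 + 12·15.999 = 403.122 g/mol.
Mass of Si per formula unit: 3 × 28.085 = 84.255 g.
Weight fraction Si = 84.255 / 403.122 = 0.2090.

20.90 wt%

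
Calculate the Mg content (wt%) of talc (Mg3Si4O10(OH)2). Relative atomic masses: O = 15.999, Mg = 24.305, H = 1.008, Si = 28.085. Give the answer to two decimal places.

19.23 wt%

Molar mass of Mg3Si4O10(OH)2: 3·24.305 + 4·28.085 + 12·15.999 + 2·1.008 = 379.259 g/mol.
Mass of Mg per formula unit: 3 × 24.305 = 72.915 g.
Weight fraction Mg = 72.915 / 379.259 = 0.1923.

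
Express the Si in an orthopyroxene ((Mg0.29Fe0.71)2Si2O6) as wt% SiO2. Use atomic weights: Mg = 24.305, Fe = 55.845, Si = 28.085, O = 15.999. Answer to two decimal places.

48.94 wt%

Formula mass = 245.561 g/mol.
2 Si → 2.0000 mol SiO2 per formula unit; M(SiO2) = 60.083, so SiO2 mass = 120.166 g.
120.166/245.561 × 100 = 48.94 wt%.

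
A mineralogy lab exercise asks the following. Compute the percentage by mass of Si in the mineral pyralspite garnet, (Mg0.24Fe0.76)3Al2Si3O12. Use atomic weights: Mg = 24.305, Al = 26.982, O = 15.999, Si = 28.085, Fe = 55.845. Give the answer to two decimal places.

17.74 mass %

M((Mg0.24Fe0.76)3Al2Si3O12) = 475.033 g/mol.
Si contributes 3 × 28.085 = 84.255 g per mole.
84.255/475.033 = 0.1774 → 17.74%.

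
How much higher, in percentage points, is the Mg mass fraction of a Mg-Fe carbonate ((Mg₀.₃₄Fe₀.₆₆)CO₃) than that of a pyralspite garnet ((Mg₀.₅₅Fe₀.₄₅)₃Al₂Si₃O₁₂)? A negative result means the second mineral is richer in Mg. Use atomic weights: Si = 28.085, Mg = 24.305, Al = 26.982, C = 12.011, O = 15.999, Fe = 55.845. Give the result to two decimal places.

-1.14 percentage points

M((Mg₀.₃₄Fe₀.₆₆)CO₃) = 105.129 g/mol, so wt% Mg = 8.264/105.129 × 100 = 7.86%.
M((Mg₀.₅₅Fe₀.₄₅)₃Al₂Si₃O₁₂) = 445.701 g/mol, so wt% Mg = 40.103/445.701 × 100 = 9.00%.
7.86 − 9.00 = -1.14 pp.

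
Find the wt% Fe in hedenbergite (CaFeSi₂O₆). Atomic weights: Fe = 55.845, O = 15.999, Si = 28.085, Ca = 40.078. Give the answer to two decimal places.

Molar mass of CaFeSi₂O₆: 1*40.078 + 1*55.845 + 2*28.085 + 6*15.999 = 248.087 g/mol.
Mass of Fe per formula unit: 1 × 55.845 = 55.845 g.
Weight fraction Fe = 55.845 / 248.087 = 0.2251.

22.51 mass %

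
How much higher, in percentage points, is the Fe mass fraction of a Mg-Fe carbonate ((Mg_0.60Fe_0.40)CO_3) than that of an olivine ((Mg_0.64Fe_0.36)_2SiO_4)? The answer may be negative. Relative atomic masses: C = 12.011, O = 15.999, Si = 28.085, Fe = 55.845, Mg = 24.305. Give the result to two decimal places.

Fe in (Mg_0.60Fe_0.40)CO_3: molar mass 96.929 g/mol; 0.40×55.845 = 22.338 g → 23.05 wt%.
Fe in (Mg_0.64Fe_0.36)_2SiO_4: molar mass 163.400 g/mol; 0.72×55.845 = 40.208 g → 24.61 wt%.
Difference = 23.05 − 24.61 = -1.56 percentage points.

-1.56 percentage points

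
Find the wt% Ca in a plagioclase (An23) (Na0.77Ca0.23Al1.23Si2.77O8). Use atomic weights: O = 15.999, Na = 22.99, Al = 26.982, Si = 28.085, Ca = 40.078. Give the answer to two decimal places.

3.47 wt%

Formula mass = 0.77·22.99 + 0.23·40.078 + 1.23·26.982 + 2.77·28.085 + 8·15.999 = 265.896 g/mol, of which 9.218 g is Ca.
So Ca makes up 9.218/265.896 = 0.0347 of the mass, i.e. 3.47%.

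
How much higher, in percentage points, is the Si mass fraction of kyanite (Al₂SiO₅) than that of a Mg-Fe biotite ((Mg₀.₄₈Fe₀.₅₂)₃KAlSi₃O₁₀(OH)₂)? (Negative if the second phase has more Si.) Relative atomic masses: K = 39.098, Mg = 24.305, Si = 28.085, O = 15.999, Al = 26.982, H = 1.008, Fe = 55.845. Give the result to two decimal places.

M(Al₂SiO₅) = 162.044 g/mol, so wt% Si = 28.085/162.044 × 100 = 17.33%.
M((Mg₀.₄₈Fe₀.₅₂)₃KAlSi₃O₁₀(OH)₂) = 466.456 g/mol, so wt% Si = 84.255/466.456 × 100 = 18.06%.
17.33 − 18.06 = -0.73 pp.

-0.73 percentage points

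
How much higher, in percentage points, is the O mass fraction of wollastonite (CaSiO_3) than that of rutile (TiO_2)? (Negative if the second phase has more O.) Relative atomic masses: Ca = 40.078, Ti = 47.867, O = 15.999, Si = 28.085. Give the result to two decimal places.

First mineral: 47.997 g O in 116.160 g formula = 41.32 wt% O.
Second mineral: 31.998 g O in 79.865 g formula = 40.07 wt% O.
41.32% − 40.07% gives a difference of 1.25 percentage points.

1.25 percentage points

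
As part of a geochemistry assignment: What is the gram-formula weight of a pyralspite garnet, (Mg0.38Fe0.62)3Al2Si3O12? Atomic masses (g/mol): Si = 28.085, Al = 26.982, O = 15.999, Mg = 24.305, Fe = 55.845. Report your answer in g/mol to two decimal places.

The formula mass is the sum 1.14*24.305 + 1.86*55.845 + 2*26.982 + 3*28.085 + 12*15.999.

461.79 g/mol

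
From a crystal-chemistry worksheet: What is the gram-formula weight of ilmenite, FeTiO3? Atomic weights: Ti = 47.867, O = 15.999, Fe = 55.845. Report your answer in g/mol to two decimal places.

Fe: 1 × 55.845 = 55.8450
Ti: 1 × 47.867 = 47.8670
O: 3 × 15.999 = 47.9970
Summing the contributions gives the formula mass.

151.71 g/mol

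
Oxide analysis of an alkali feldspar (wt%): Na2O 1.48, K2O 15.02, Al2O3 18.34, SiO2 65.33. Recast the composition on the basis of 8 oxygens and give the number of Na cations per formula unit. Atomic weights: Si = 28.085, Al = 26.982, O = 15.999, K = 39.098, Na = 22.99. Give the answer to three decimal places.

0.132 Na apfu

1.48 wt% Na2O ÷ 61.979 g/mol = 0.02388 mol, giving 0.04776 Na and 0.02388 O.
15.02 wt% K2O ÷ 94.195 g/mol = 0.15946 mol, giving 0.31892 K and 0.15946 O.
18.34 wt% Al2O3 ÷ 101.961 g/mol = 0.17987 mol, giving 0.35974 Al and 0.53961 O.
65.33 wt% SiO2 ÷ 60.083 g/mol = 1.08733 mol, giving 1.08733 Si and 2.17466 O.
Oxygen sums to 2.89761; scaling by 8/2.89761 = 2.76090 puts the formula on 8 O.
Na: 0.04776 × 2.76090 = 0.132 atoms per formula unit.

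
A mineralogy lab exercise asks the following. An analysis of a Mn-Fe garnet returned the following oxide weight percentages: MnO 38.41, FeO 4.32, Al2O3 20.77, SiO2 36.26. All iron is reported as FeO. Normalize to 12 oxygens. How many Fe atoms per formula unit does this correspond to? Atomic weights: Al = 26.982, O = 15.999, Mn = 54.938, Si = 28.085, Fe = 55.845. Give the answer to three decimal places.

0.298 Fe apfu

MnO: 38.41/70.937 = 0.54147 mol → 0.54147 mol Mn, 0.54147 mol O.
FeO: 4.32/71.844 = 0.06013 mol → 0.06013 mol Fe, 0.06013 mol O.
Al2O3: 20.77/101.961 = 0.20371 mol → 0.40742 mol Al, 0.61113 mol O.
SiO2: 36.26/60.083 = 0.60350 mol → 0.60350 mol Si, 1.20700 mol O.
Total oxygen = 2.41973 mol. Normalization factor = 12/2.41973 = 4.95923.
Fe per 12 O = 0.06013 × 4.95923 = 0.298.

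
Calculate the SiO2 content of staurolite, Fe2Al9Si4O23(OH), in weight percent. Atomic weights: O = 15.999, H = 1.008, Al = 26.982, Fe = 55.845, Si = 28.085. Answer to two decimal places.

28.21 wt%

Formula mass = 851.852 g/mol.
4 Si → 4.0000 mol SiO2 per formula unit; M(SiO2) = 60.083, so SiO2 mass = 240.332 g.
240.332/851.852 × 100 = 28.21 wt%.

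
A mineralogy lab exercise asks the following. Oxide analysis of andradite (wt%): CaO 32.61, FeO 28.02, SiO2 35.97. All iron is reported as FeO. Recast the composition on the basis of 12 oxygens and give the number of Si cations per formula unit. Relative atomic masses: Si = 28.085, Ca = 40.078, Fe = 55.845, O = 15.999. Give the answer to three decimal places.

3.312 Si apfu

CaO: 32.61/56.077 = 0.58152 mol → 0.58152 mol Ca, 0.58152 mol O.
FeO: 28.02/71.844 = 0.39001 mol → 0.39001 mol Fe, 0.39001 mol O.
SiO2: 35.97/60.083 = 0.59867 mol → 0.59867 mol Si, 1.19734 mol O.
Total oxygen = 2.16887 mol. Normalization factor = 12/2.16887 = 5.53284.
Si per 12 O = 0.59867 × 5.53284 = 3.312.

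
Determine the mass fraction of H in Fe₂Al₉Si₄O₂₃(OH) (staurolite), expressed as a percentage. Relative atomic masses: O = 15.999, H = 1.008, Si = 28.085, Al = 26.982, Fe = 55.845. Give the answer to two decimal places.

Formula mass = 2·55.845 + 9·26.982 + 4·28.085 + 24·15.999 + 1·1.008 = 851.852 g/mol, of which 1.008 g is H.
So H makes up 1.008/851.852 = 0.0012 of the mass, i.e. 0.12%.

0.12 weight percent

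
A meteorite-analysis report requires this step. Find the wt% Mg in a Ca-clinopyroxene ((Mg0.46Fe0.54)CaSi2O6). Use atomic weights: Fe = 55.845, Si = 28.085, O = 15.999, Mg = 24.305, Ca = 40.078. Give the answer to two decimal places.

4.79 weight percent

M((Mg0.46Fe0.54)CaSi2O6) = 233.579 g/mol.
Mg contributes 0.46 × 24.305 = 11.180 g per mole.
11.180/233.579 = 0.0479 → 4.79%.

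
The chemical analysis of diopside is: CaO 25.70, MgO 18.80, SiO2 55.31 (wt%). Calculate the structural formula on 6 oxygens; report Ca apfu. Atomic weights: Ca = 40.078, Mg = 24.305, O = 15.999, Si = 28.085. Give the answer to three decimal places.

CaO (M=56.077): mol = 0.45830; Ca = 0.45830, O = 0.45830.
MgO (M=40.304): mol = 0.46645; Mg = 0.46645, O = 0.46645.
SiO2 (M=60.083): mol = 0.92056; Si = 0.92056, O = 1.84112.
ΣO = 2.76587; factor = 6/ΣO = 2.16930.
Ca apfu = 0.45830 × 2.16930 = 0.994.

0.994 Ca apfu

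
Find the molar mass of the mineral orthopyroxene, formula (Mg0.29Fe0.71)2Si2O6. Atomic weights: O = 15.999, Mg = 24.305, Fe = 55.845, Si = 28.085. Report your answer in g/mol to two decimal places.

245.56 g/mol

M = 0.58·24.305 + 1.42·55.845 + 2·28.085 + 6·15.999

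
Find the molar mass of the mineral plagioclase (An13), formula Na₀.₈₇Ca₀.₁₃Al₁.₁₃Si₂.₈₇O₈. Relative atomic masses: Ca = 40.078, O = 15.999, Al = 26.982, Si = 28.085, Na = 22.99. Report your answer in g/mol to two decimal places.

264.30 g/mol

M = 0.87(22.99) + 0.13(40.078) + 1.13(26.982) + 2.87(28.085) + 8(15.999)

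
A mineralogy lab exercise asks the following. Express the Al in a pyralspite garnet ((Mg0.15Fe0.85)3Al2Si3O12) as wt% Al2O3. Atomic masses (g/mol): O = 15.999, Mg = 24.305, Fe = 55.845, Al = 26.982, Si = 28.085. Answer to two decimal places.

M((Mg0.15Fe0.85)3Al2Si3O12) = 483.549 g/mol; M(Al2O3) = 101.961 g/mol.
Moles Al2O3 per formula unit = 2 Al ÷ 2 = 1.0000.
Al2O3 fraction = (1.0000 × 101.961) / 483.549 = 101.961/483.549 = 0.2109.

21.09 wt%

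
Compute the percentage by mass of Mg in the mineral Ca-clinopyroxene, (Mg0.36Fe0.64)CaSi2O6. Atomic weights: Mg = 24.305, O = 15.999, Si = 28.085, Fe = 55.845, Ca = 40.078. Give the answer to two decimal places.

Molar mass of (Mg0.36Fe0.64)CaSi2O6: 0.36*24.305 + 0.64*55.845 + 1*40.078 + 2*28.085 + 6*15.999 = 236.733 g/mol.
Mass of Mg per formula unit: 0.36 × 24.305 = 8.750 g.
Weight fraction Mg = 8.750 / 236.733 = 0.0370.

3.70 weight percent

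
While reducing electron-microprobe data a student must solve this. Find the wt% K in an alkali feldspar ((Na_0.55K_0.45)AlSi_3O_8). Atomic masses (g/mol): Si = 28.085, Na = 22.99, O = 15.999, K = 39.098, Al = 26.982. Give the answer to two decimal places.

Molar mass of (Na_0.55K_0.45)AlSi_3O_8: 0.55*22.99 + 0.45*39.098 + 1*26.982 + 3*28.085 + 8*15.999 = 269.468 g/mol.
Mass of K per formula unit: 0.45 × 39.098 = 17.594 g.
Weight fraction K = 17.594 / 269.468 = 0.0653.

6.53 weight percent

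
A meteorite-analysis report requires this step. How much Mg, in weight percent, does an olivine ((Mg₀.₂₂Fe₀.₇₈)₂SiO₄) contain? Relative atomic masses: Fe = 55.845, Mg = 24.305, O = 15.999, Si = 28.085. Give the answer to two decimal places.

M((Mg₀.₂₂Fe₀.₇₈)₂SiO₄) = 189.893 g/mol.
Mg contributes 0.44 × 24.305 = 10.694 g per mole.
10.694/189.893 = 0.0563 → 5.63%.

5.63 weight percent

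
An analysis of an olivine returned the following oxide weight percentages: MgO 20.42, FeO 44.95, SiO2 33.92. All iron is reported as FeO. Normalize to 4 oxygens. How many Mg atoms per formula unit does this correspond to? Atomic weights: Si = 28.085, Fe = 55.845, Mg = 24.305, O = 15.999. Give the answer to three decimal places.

MgO: 20.42/40.304 = 0.50665 mol → 0.50665 mol Mg, 0.50665 mol O.
FeO: 44.95/71.844 = 0.62566 mol → 0.62566 mol Fe, 0.62566 mol O.
SiO2: 33.92/60.083 = 0.56455 mol → 0.56455 mol Si, 1.12910 mol O.
Total oxygen = 2.26141 mol. Normalization factor = 4/2.26141 = 1.76881.
Mg per 4 O = 0.50665 × 1.76881 = 0.896.

0.896 Mg apfu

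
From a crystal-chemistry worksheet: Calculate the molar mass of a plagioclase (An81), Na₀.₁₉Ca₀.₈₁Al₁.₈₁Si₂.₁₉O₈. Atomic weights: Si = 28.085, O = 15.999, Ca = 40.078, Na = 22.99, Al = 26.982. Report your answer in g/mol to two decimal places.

The formula mass is the sum 0.19(22.99) + 0.81(40.078) + 1.81(26.982) + 2.19(28.085) + 8(15.999).

275.17 g/mol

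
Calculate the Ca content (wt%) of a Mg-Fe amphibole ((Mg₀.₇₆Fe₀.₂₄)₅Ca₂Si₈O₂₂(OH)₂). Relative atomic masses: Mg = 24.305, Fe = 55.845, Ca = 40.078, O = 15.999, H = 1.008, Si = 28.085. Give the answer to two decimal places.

Formula mass = 3.80*24.305 + 1.20*55.845 + 2*40.078 + 8*28.085 + 24*15.999 + 2*1.008 = 850.201 g/mol, of which 80.156 g is Ca.
So Ca makes up 80.156/850.201 = 0.0943 of the mass, i.e. 9.43%.

9.43 wt%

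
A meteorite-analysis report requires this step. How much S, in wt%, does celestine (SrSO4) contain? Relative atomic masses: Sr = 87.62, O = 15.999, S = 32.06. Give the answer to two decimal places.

Formula mass = 1·87.62 + 1·32.06 + 4·15.999 = 183.676 g/mol, of which 32.060 g is S.
So S makes up 32.060/183.676 = 0.1745 of the mass, i.e. 17.45%.

17.45 wt%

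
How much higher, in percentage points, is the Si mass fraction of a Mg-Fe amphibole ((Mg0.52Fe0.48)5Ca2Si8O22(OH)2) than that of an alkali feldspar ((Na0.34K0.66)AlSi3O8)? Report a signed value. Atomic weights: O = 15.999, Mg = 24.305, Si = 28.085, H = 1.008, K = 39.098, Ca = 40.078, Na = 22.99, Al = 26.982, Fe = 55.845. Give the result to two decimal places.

-5.58 percentage points

M((Mg0.52Fe0.48)5Ca2Si8O22(OH)2) = 888.049 g/mol, so wt% Si = 224.680/888.049 × 100 = 25.30%.
M((Na0.34K0.66)AlSi3O8) = 272.850 g/mol, so wt% Si = 84.255/272.850 × 100 = 30.88%.
25.30 − 30.88 = -5.58 pp.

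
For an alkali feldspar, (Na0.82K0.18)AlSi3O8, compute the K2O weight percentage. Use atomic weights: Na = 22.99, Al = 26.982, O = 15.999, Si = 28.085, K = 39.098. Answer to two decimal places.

Formula mass = 265.118 g/mol.
0.18 K → 0.0900 mol K2O per formula unit; M(K2O) = 94.195, so K2O mass = 8.478 g.
8.478/265.118 × 100 = 3.20 wt%.

3.20 wt%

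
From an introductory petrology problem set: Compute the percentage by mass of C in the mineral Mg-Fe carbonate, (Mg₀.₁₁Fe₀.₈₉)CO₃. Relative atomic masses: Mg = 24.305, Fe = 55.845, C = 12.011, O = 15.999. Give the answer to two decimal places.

10.69 mass %

Molar mass of (Mg₀.₁₁Fe₀.₈₉)CO₃: 0.11×24.305 + 0.89×55.845 + 1×12.011 + 3×15.999 = 112.384 g/mol.
Mass of C per formula unit: 1 × 12.011 = 12.011 g.
Weight fraction C = 12.011 / 112.384 = 0.1069.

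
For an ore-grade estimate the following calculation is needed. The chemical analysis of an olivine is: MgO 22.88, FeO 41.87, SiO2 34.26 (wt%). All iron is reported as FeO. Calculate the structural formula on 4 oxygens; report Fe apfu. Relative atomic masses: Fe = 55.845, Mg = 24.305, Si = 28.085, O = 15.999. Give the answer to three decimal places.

22.88 wt% MgO ÷ 40.304 g/mol = 0.56769 mol, giving 0.56769 Mg and 0.56769 O.
41.87 wt% FeO ÷ 71.844 g/mol = 0.58279 mol, giving 0.58279 Fe and 0.58279 O.
34.26 wt% SiO2 ÷ 60.083 g/mol = 0.57021 mol, giving 0.57021 Si and 1.14042 O.
Oxygen sums to 2.29090; scaling by 4/2.29090 = 1.74604 puts the formula on 4 O.
Fe: 0.58279 × 1.74604 = 1.018 atoms per formula unit.

1.018 Fe apfu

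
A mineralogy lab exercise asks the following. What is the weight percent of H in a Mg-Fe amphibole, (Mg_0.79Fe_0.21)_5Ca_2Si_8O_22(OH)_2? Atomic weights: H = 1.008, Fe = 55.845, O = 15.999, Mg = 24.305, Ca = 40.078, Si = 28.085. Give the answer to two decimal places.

0.24 mass %

M((Mg_0.79Fe_0.21)_5Ca_2Si_8O_22(OH)_2) = 845.470 g/mol.
H contributes 2 × 1.008 = 2.016 g per mole.
2.016/845.470 = 0.0024 → 0.24%.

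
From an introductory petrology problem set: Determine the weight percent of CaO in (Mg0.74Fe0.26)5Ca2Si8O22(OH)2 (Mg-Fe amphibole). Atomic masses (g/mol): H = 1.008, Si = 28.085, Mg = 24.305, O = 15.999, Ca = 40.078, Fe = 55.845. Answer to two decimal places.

13.14 wt%

Formula mass = 853.355 g/mol.
2 Ca → 2.0000 mol CaO per formula unit; M(CaO) = 56.077, so CaO mass = 112.154 g.
112.154/853.355 × 100 = 13.14 wt%.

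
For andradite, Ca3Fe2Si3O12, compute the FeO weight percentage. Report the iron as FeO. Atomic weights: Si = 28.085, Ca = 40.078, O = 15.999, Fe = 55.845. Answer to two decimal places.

Formula mass = 508.167 g/mol.
2 Fe → 2.0000 mol FeO per formula unit; M(FeO) = 71.844, so FeO mass = 143.688 g.
143.688/508.167 × 100 = 28.28 wt%.

28.28 wt%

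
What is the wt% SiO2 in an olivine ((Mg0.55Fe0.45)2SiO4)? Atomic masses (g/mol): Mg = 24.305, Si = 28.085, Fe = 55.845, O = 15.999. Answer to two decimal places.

35.54 wt%

Molar mass of (Mg0.55Fe0.45)2SiO4 = 1.10*24.305 + 0.90*55.845 + 1*28.085 + 4*15.999 = 169.077 g/mol.
Each formula unit contains 1 Si, equivalent to 1/1 = 1.0000 mol SiO2.
M(SiO2) = 1×28.085 + 2×15.999 = 60.083 g/mol.
Mass of SiO2 per formula unit = 1.0000 × 60.083 = 60.083 g.
SiO2 wt% = 60.083 / 169.077 × 100 = 35.54%.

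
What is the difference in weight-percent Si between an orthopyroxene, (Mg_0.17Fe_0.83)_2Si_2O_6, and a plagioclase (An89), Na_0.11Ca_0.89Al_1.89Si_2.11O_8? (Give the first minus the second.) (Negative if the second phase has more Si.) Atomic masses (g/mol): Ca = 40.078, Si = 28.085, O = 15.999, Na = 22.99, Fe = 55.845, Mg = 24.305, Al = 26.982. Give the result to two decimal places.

0.75 percentage points

M((Mg_0.17Fe_0.83)_2Si_2O_6) = 253.130 g/mol, so wt% Si = 56.170/253.130 × 100 = 22.19%.
M(Na_0.11Ca_0.89Al_1.89Si_2.11O_8) = 276.446 g/mol, so wt% Si = 59.259/276.446 × 100 = 21.44%.
22.19 − 21.44 = 0.75 pp.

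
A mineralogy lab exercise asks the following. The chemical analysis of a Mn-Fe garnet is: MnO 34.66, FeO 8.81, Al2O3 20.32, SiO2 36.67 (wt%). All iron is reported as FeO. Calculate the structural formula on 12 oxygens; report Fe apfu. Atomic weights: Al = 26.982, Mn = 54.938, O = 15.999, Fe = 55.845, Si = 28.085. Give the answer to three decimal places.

34.66 wt% MnO ÷ 70.937 g/mol = 0.48860 mol, giving 0.48860 Mn and 0.48860 O.
8.81 wt% FeO ÷ 71.844 g/mol = 0.12263 mol, giving 0.12263 Fe and 0.12263 O.
20.32 wt% Al2O3 ÷ 101.961 g/mol = 0.19929 mol, giving 0.39858 Al and 0.59787 O.
36.67 wt% SiO2 ÷ 60.083 g/mol = 0.61032 mol, giving 0.61032 Si and 1.22064 O.
Oxygen sums to 2.42974; scaling by 12/2.42974 = 4.93880 puts the formula on 12 O.
Fe: 0.12263 × 4.93880 = 0.606 atoms per formula unit.

0.606 Fe apfu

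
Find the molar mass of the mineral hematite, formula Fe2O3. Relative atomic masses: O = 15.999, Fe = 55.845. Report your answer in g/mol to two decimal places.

The formula mass is the sum 2*55.845 + 3*15.999.

159.69 g/mol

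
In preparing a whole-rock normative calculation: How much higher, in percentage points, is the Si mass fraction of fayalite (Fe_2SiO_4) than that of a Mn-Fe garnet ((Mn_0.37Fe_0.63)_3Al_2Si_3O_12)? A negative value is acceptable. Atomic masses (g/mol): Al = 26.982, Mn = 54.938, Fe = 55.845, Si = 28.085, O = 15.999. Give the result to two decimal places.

First mineral: 28.085 g Si in 203.771 g formula = 13.78 wt% Si.
Second mineral: 84.255 g Si in 496.735 g formula = 16.96 wt% Si.
13.78% − 16.96% gives a difference of -3.18 percentage points.

-3.18 percentage points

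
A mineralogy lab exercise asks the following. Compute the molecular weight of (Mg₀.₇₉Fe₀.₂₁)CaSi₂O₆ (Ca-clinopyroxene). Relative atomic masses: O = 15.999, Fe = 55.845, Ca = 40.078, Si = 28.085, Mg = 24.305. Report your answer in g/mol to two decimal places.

M = 0.79×24.305 + 0.21×55.845 + 1×40.078 + 2×28.085 + 6×15.999

223.17 g/mol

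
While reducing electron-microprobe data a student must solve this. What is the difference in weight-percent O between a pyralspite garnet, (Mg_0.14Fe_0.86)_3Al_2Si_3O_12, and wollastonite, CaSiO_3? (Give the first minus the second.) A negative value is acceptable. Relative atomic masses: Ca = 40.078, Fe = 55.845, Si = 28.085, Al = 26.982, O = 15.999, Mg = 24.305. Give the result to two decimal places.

-1.69 percentage points

O in (Mg_0.14Fe_0.86)_3Al_2Si_3O_12: molar mass 484.495 g/mol; 12×15.999 = 191.988 g → 39.63 wt%.
O in CaSiO_3: molar mass 116.160 g/mol; 3×15.999 = 47.997 g → 41.32 wt%.
Difference = 39.63 − 41.32 = -1.69 percentage points.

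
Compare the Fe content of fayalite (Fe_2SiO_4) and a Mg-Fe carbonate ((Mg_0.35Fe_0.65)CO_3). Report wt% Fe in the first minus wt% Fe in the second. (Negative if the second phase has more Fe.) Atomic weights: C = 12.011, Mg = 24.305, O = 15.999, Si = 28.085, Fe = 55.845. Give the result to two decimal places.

Fe in Fe_2SiO_4: molar mass 203.771 g/mol; 2×55.845 = 111.690 g → 54.81 wt%.
Fe in (Mg_0.35Fe_0.65)CO_3: molar mass 104.814 g/mol; 0.65×55.845 = 36.299 g → 34.63 wt%.
Difference = 54.81 − 34.63 = 20.18 percentage points.

20.18 percentage points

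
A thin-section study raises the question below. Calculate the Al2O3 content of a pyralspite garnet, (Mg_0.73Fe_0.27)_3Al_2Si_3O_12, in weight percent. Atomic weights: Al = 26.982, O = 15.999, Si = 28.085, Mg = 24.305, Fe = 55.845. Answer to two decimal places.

M((Mg_0.73Fe_0.27)_3Al_2Si_3O_12) = 428.669 g/mol; M(Al2O3) = 101.961 g/mol.
Moles Al2O3 per formula unit = 2 Al ÷ 2 = 1.0000.
Al2O3 fraction = (1.0000 × 101.961) / 428.669 = 101.961/428.669 = 0.2379.

23.79 wt%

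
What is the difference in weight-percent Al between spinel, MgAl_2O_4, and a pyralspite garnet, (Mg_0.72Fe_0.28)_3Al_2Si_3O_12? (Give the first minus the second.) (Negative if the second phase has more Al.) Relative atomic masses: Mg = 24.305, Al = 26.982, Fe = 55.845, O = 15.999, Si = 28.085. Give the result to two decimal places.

First mineral: 53.964 g Al in 142.265 g formula = 37.93 wt% Al.
Second mineral: 53.964 g Al in 429.616 g formula = 12.56 wt% Al.
37.93% − 12.56% gives a difference of 25.37 percentage points.

25.37 percentage points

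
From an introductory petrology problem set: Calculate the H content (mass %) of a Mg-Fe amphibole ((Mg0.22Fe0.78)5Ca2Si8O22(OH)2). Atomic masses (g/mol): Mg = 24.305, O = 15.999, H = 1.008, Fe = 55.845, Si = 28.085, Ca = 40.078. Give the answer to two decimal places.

Molar mass of (Mg0.22Fe0.78)5Ca2Si8O22(OH)2: 1.10*24.305 + 3.90*55.845 + 2*40.078 + 8*28.085 + 24*15.999 + 2*1.008 = 935.359 g/mol.
Mass of H per formula unit: 2 × 1.008 = 2.016 g.
Weight fraction H = 2.016 / 935.359 = 0.0022.

0.22 mass %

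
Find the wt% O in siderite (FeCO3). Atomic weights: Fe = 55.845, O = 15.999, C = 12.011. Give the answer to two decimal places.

M(FeCO3) = 115.853 g/mol.
O contributes 3 × 15.999 = 47.997 g per mole.
47.997/115.853 = 0.4143 → 41.43%.

41.43 wt%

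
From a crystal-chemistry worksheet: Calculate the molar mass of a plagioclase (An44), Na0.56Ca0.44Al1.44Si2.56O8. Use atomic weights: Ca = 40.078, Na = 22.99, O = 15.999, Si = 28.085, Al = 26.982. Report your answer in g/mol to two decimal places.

Na: 0.56 × 22.99 = 12.8744
Ca: 0.44 × 40.078 = 17.6343
Al: 1.44 × 26.982 = 38.8541
Si: 2.56 × 28.085 = 71.8976
O: 8 × 15.999 = 127.9920
Summing the contributions gives the formula mass.

269.25 g/mol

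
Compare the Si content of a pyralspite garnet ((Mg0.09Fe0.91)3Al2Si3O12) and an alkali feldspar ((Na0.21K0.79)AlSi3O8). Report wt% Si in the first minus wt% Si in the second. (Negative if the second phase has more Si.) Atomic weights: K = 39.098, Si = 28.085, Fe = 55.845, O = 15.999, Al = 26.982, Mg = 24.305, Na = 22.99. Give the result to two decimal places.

-13.42 percentage points

Si in (Mg0.09Fe0.91)3Al2Si3O12: molar mass 489.226 g/mol; 3×28.085 = 84.255 g → 17.22 wt%.
Si in (Na0.21K0.79)AlSi3O8: molar mass 274.944 g/mol; 3×28.085 = 84.255 g → 30.64 wt%.
Difference = 17.22 − 30.64 = -13.42 percentage points.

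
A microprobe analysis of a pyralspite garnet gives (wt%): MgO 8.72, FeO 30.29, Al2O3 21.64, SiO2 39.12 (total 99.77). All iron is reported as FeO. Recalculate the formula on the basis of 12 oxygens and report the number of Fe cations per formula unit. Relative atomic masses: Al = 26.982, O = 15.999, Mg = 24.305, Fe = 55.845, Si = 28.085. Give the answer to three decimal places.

8.72 wt% MgO ÷ 40.304 g/mol = 0.21636 mol, giving 0.21636 Mg and 0.21636 O.
30.29 wt% FeO ÷ 71.844 g/mol = 0.42161 mol, giving 0.42161 Fe and 0.42161 O.
21.64 wt% Al2O3 ÷ 101.961 g/mol = 0.21224 mol, giving 0.42448 Al and 0.63672 O.
39.12 wt% SiO2 ÷ 60.083 g/mol = 0.65110 mol, giving 0.65110 Si and 1.30220 O.
Oxygen sums to 2.57689; scaling by 12/2.57689 = 4.65678 puts the formula on 12 O.
Fe: 0.42161 × 4.65678 = 1.963 atoms per formula unit.

1.963 Fe apfu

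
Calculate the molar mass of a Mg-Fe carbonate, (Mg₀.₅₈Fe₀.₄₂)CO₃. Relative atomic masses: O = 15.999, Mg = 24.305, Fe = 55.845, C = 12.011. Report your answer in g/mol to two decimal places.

Mg: 0.58 × 24.305 = 14.0969
Fe: 0.42 × 55.845 = 23.4549
C: 1 × 12.011 = 12.0110
O: 3 × 15.999 = 47.9970
Summing the contributions gives the formula mass.

97.56 g/mol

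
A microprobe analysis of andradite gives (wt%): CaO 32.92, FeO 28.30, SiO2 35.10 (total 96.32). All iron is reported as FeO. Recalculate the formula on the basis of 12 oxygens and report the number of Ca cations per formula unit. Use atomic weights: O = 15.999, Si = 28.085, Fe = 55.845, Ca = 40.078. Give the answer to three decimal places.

3.278 Ca apfu

CaO (M=56.077): mol = 0.58705; Ca = 0.58705, O = 0.58705.
FeO (M=71.844): mol = 0.39391; Fe = 0.39391, O = 0.39391.
SiO2 (M=60.083): mol = 0.58419; Si = 0.58419, O = 1.16838.
ΣO = 2.14934; factor = 12/ΣO = 5.58311.
Ca apfu = 0.58705 × 5.58311 = 3.278.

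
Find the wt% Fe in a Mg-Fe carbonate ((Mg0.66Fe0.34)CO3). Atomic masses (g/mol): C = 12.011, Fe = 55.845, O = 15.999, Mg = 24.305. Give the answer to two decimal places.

Formula mass = 0.66×24.305 + 0.34×55.845 + 1×12.011 + 3×15.999 = 95.037 g/mol, of which 18.987 g is Fe.
So Fe makes up 18.987/95.037 = 0.1998 of the mass, i.e. 19.98%.

19.98 weight percent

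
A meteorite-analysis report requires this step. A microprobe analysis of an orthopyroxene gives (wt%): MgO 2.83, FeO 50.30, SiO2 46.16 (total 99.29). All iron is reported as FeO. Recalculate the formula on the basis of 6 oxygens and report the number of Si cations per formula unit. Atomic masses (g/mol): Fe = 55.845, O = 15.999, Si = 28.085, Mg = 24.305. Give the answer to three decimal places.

1.998 Si apfu

2.83 wt% MgO ÷ 40.304 g/mol = 0.07022 mol, giving 0.07022 Mg and 0.07022 O.
50.30 wt% FeO ÷ 71.844 g/mol = 0.70013 mol, giving 0.70013 Fe and 0.70013 O.
46.16 wt% SiO2 ÷ 60.083 g/mol = 0.76827 mol, giving 0.76827 Si and 1.53654 O.
Oxygen sums to 2.30689; scaling by 6/2.30689 = 2.60090 puts the formula on 6 O.
Si: 0.76827 × 2.60090 = 1.998 atoms per formula unit.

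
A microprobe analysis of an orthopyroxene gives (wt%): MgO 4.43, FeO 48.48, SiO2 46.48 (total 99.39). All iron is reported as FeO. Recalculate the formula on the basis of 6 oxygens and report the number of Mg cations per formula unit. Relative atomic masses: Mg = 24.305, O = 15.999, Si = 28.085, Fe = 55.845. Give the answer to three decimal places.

0.283 Mg apfu

4.43 wt% MgO ÷ 40.304 g/mol = 0.10991 mol, giving 0.10991 Mg and 0.10991 O.
48.48 wt% FeO ÷ 71.844 g/mol = 0.67480 mol, giving 0.67480 Fe and 0.67480 O.
46.48 wt% SiO2 ÷ 60.083 g/mol = 0.77360 mol, giving 0.77360 Si and 1.54720 O.
Oxygen sums to 2.33191; scaling by 6/2.33191 = 2.57300 puts the formula on 6 O.
Mg: 0.10991 × 2.57300 = 0.283 atoms per formula unit.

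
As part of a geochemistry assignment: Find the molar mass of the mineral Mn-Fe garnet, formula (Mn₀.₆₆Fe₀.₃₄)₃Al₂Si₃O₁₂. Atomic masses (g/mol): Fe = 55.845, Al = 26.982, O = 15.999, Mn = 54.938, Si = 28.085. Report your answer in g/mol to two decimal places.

495.95 g/mol

The formula mass is the sum 1.98*54.938 + 1.02*55.845 + 2*26.982 + 3*28.085 + 12*15.999.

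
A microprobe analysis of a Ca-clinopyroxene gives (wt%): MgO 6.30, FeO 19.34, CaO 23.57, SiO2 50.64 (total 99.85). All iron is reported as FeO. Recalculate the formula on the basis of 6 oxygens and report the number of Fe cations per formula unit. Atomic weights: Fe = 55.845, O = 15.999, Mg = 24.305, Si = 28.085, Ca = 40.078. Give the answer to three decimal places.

0.638 Fe apfu

MgO (M=40.304): mol = 0.15631; Mg = 0.15631, O = 0.15631.
FeO (M=71.844): mol = 0.26919; Fe = 0.26919, O = 0.26919.
CaO (M=56.077): mol = 0.42031; Ca = 0.42031, O = 0.42031.
SiO2 (M=60.083): mol = 0.84283; Si = 0.84283, O = 1.68566.
ΣO = 2.53147; factor = 6/ΣO = 2.37016.
Fe apfu = 0.26919 × 2.37016 = 0.638.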